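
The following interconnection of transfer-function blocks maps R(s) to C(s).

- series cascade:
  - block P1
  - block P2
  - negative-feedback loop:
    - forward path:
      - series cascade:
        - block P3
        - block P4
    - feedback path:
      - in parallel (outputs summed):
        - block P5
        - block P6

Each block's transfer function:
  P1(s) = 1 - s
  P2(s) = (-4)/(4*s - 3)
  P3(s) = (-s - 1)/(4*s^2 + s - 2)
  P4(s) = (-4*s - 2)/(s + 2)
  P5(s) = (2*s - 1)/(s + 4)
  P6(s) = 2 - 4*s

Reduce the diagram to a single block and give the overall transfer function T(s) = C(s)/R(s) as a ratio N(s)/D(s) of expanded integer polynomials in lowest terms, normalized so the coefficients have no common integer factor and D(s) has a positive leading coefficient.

First reduce the diagram to T(s).

Step 1: series reduction of P3, P4 = (4*s^2 + 6*s + 2)/(4*s^3 + 9*s^2 - 4)
Step 2: combine P5, P6 in parallel = (-4*s^2 - 12*s + 7)/(s + 4)
Step 3: apply the feedback formula to (P3*P4), (P5+P6) = (-4*s^3 - 22*s^2 - 26*s - 8)/(12*s^4 + 47*s^3 + 16*s^2 - 14*s + 2)
Step 4: multiply P1, P2, [(P3*P4)/(1+(P3*P4)*(P5+P6))] (series), which is the overall transfer function T(s) = C(s)/R(s) in lowest terms

Answer: (-16*s^4 - 72*s^3 - 16*s^2 + 72*s + 32)/(48*s^5 + 152*s^4 - 77*s^3 - 104*s^2 + 50*s - 6)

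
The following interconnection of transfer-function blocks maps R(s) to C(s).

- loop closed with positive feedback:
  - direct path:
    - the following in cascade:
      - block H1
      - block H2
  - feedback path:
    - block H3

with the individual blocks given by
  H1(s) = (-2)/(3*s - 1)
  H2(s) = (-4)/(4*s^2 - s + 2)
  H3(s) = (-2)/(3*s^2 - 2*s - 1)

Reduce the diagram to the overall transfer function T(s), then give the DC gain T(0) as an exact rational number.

First reduce the diagram to T(s).

Step 1 - combine H1, H2 in series; result 8/(12*s^3 - 7*s^2 + 7*s - 2)
Step 2 - feedback reduction of (H1*H2), H3; result (24*s^2 - 16*s - 8)/(36*s^5 - 45*s^4 + 23*s^3 - 13*s^2 - 3*s + 18)
DC gain: substitute s = 0 into T(s) from step 2: T(0) = -8/18 = -4/9.

Answer: -4/9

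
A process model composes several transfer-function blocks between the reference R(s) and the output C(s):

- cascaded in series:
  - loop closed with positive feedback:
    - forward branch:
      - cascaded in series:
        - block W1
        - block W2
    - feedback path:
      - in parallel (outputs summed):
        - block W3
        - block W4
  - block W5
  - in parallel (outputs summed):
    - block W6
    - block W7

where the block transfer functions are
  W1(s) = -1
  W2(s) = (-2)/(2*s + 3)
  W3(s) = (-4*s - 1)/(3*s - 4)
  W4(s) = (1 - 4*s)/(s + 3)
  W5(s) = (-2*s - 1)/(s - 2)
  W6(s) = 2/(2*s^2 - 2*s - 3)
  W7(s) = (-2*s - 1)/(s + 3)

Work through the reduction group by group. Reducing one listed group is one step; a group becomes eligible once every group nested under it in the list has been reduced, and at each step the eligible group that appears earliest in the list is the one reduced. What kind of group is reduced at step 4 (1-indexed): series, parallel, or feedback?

Answer: parallel

Working:
Step 1: cascade W1, W2
Step 2: combine W3, W4 in parallel
Step 3: collapse the loop ((W1*W2) forward, (W3+W4) return)
Step 4: parallel reduction of W6, W7
Step 5: reduce the series chain [(W1*W2)/(1-(W1*W2)*(W3+W4))], W5, (W6+W7)
Step 4 collapses a parallel group.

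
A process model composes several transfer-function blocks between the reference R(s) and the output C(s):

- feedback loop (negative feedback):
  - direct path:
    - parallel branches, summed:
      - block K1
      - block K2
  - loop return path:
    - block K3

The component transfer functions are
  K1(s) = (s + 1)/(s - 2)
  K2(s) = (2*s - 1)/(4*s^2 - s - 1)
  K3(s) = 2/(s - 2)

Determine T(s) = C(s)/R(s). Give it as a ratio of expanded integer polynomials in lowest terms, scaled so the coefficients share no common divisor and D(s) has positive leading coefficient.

1. combine K1, K2 in parallel, giving (4*s^3 + 5*s^2 - 7*s + 1)/(4*s^3 - 9*s^2 + s + 2)
2. close the feedback loop around (K1+K2), K3: this yields T(s), and no further normalization is needed

Hence the answer: (4*s^4 - 3*s^3 - 17*s^2 + 15*s - 2)/(4*s^4 - 9*s^3 + 29*s^2 - 14*s - 2)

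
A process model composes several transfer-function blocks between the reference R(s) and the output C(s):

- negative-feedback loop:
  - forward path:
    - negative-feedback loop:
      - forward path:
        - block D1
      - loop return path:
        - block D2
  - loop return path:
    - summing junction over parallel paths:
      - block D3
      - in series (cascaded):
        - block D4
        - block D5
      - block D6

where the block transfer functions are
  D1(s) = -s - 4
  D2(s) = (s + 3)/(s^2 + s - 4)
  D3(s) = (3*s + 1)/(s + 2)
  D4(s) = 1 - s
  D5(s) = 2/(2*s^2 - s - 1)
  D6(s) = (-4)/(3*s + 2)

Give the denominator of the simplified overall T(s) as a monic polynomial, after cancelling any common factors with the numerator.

[1] reduce the feedback loop with forward D1 and return D2 = (s^3 + 5*s^2 - 16)/(6*s + 16)
[2] reduce the series chain D4, D5 = (-2)/(2*s + 1)
[3] parallel reduction of D3, (D4*D5), D6 = (18*s^3 + 13*s^2 - 23*s - 14)/(6*s^3 + 19*s^2 + 16*s + 4)
[4] collapse the loop ([D1/(1+D1*D2)] forward, (D3+(D4*D5)+D6) return) = (6*s^6 + 49*s^5 + 111*s^4 - 12*s^3 - 284*s^2 - 256*s - 64)/(18*s^6 + 103*s^5 + 78*s^4 - 207*s^3 + 122*s^2 + 648*s + 288)
T(s) is the step-4 result (common factors already cancelled). Leading coefficient of the denominator: 18. Divide through by 18 for the monic polynomial.

Hence the answer: s^6 + 103*s^5/18 + 13*s^4/3 - 23*s^3/2 + 61*s^2/9 + 36*s + 16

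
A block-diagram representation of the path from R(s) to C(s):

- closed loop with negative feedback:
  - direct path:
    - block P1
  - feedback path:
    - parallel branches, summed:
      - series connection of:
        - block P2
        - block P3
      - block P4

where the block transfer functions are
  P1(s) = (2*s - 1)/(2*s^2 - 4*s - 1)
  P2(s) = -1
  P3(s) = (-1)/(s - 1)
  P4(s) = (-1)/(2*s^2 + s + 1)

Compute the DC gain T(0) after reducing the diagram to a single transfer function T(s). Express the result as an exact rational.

The answer is -1.

Reasoning:
Step 1: combine P2, P3 in series; result 1/(s - 1)
Step 2: combine (P2*P3), P4 in parallel; result (2*s^2 + 2)/(2*s^3 - s^2 - 1)
Step 3: close the feedback loop around P1, ((P2*P3)+P4); result (4*s^4 - 4*s^3 + s^2 - 2*s + 1)/(4*s^5 - 10*s^4 + 6*s^3 - 3*s^2 + 8*s - 1)
The step-3 result is T(s). Setting s = 0: T(0) = 1/(-1) = -1.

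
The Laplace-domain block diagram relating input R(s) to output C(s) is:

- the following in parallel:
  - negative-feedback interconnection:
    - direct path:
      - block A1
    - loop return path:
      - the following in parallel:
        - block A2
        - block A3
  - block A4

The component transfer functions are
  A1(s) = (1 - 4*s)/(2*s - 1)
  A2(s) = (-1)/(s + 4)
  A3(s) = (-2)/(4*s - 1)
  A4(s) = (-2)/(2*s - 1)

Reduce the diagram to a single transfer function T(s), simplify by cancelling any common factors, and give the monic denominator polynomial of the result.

Reducing step by step:

(1) sum the parallel branches A2, A3 gives (-6*s - 7)/(4*s^2 + 15*s - 4)
(2) feedback reduction of A1, (A2+A3) gives (-4*s^2 - 15*s + 4)/(2*s^2 + 13*s + 3)
(3) add [A1/(1+A1*(A2+A3))], A4 (parallel) gives (-8*s^3 - 30*s^2 - 3*s - 10)/(4*s^3 + 24*s^2 - 7*s - 3)
No further cancellation is possible in the step-3 result, so that is T(s). Its denominator becomes monic after dividing by the leading coefficient 4.

Answer: s^3 + 6*s^2 - 7*s/4 - 3/4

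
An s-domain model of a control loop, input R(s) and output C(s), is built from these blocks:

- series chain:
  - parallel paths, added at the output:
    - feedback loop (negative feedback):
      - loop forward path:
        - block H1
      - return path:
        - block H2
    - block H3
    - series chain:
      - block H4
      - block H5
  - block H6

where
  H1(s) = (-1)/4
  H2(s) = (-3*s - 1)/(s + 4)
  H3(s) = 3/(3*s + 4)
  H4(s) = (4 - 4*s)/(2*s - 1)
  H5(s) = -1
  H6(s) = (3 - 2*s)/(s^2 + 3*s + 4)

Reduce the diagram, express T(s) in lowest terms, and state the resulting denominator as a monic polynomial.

(1) reduce the feedback loop with forward H1 and return H2 = (-s - 4)/(7*s + 17)
(2) combine H4, H5 in series = (4*s - 4)/(2*s - 1)
(3) parallel reduction of [H1/(1+H1*H2)], H3, (H4*H5) = (78*s^3 + 245*s^2 + 21*s - 307)/(42*s^3 + 137*s^2 + 57*s - 68)
(4) cascade ([H1/(1+H1*H2)]+H3+(H4*H5)), H6 = (-156*s^4 - 256*s^3 + 693*s^2 + 677*s - 921)/(42*s^5 + 263*s^4 + 636*s^3 + 651*s^2 + 24*s - 272)
T(s) is the step-4 result (common factors already cancelled). Leading coefficient of the denominator: 42. Divide through by 42 for the monic polynomial.

Final answer: s^5 + 263*s^4/42 + 106*s^3/7 + 31*s^2/2 + 4*s/7 - 136/21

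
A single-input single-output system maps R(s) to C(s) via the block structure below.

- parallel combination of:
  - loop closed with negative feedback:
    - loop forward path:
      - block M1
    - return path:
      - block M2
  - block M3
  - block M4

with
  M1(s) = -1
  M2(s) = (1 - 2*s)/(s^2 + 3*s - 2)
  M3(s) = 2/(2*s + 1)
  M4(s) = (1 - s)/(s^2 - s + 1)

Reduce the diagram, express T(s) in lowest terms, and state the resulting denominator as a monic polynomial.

Step 1 - reduce the feedback loop with forward M1 and return M2 gives (-s^2 - 3*s + 2)/(s^2 + 5*s - 3)
Step 2 - reduce the parallel group [M1/(1+M1*M2)], M3, M4 gives (-2*s^5 - 5*s^4 + 5*s^3 - 8*s^2 + 17*s - 7)/(2*s^5 + 9*s^4 - 10*s^3 + 9*s^2 + 2*s - 3)
T(s) is the step-2 result (common factors already cancelled). Leading coefficient of the denominator: 2. Divide through by 2 for the monic polynomial.

Final answer: s^5 + 9*s^4/2 - 5*s^3 + 9*s^2/2 + s - 3/2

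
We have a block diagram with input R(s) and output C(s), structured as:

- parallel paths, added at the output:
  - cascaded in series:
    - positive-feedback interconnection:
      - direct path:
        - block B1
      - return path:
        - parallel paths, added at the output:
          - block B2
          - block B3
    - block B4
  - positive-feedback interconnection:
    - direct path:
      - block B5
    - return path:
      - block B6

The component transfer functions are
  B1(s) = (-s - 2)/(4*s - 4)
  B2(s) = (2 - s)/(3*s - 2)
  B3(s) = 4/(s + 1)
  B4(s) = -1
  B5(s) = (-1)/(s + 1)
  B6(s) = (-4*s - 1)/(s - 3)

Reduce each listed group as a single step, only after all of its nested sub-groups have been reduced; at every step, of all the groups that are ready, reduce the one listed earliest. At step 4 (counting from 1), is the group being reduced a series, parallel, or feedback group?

[1] reduce the parallel group B2, B3
[2] close the feedback loop around B1, (B2+B3)
[3] cascade [B1/(1-B1*(B2+B3))], B4
[4] feedback reduction of B5, B6
[5] sum the parallel branches ([B1/(1-B1*(B2+B3))]*B4), [B5/(1-B5*B6)]
So the answer for step 4 is feedback.

Answer: feedback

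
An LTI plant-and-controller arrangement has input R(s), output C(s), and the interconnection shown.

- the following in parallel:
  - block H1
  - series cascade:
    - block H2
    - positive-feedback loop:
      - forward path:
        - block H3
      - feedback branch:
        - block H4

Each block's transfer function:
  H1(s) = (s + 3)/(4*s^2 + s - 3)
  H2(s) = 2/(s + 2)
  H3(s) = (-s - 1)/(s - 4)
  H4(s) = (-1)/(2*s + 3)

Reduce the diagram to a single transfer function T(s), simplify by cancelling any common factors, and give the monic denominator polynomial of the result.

Answer: s^5 - 3*s^4/4 - 27*s^3/2 - 123*s^2/8 + 49*s/8 + 39/4

Working:
Step 1 - reduce the feedback loop with forward H3 and return H4: (-2*s^2 - 5*s - 3)/(2*s^2 - 6*s - 13)
Step 2 - combine H2, [H3/(1-H3*H4)] in series: (-4*s^2 - 10*s - 6)/(2*s^3 - 2*s^2 - 25*s - 26)
Step 3 - reduce the parallel group H1, (H2*[H3/(1-H3*H4)]): (-14*s^4 - 40*s^3 - 53*s^2 - 77*s - 60)/(8*s^5 - 6*s^4 - 108*s^3 - 123*s^2 + 49*s + 78)
That last expression is T(s), already simplified. Scaling its denominator by 1/8 (the reciprocal of the leading coefficient) yields the monic denominator.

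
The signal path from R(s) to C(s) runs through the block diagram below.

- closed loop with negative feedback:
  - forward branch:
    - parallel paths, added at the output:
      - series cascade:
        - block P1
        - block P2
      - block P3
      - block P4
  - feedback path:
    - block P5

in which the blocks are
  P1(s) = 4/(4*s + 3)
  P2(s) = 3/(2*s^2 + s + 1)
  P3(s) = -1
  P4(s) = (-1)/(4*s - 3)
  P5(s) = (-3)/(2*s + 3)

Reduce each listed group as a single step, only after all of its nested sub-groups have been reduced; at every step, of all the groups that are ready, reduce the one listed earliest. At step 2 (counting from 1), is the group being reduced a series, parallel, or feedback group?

Answer: parallel

Working:
1. series reduction of P1, P2
2. reduce the parallel group (P1*P2), P3, P4
3. close the feedback loop around ((P1*P2)+P3+P4), P5
The group at step 2 is a parallel group.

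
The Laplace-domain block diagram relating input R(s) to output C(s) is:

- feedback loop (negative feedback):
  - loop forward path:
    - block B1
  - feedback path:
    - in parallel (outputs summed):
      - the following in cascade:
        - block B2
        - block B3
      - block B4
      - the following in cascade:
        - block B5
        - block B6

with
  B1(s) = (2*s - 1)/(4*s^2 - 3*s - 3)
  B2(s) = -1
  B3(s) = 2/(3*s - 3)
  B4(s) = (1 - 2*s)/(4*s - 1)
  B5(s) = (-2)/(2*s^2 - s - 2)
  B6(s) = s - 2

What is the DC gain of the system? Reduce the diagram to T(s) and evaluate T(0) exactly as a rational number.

First reduce the diagram to T(s).

1. combine B2, B3 in series; result (-2)/(3*s - 3)
2. combine B5, B6 in series; result (4 - 2*s)/(2*s^2 - s - 2)
3. add (B2*B3), B4, (B5*B6) (parallel); result (-12*s^4 - 16*s^3 + 87*s^2 - 67*s + 14)/(24*s^4 - 42*s^3 - 3*s^2 + 27*s - 6)
4. close the feedback loop around B1, ((B2*B3)+B4+(B5*B6)); result (48*s^5 - 108*s^4 + 36*s^3 + 57*s^2 - 39*s + 6)/(96*s^6 - 264*s^5 + 22*s^4 + 433*s^3 - 317*s^2 + 32*s + 4)
Evaluating the step-4 result (the overall T(s)) at s = 0 gives T(0) = 6/4 = 3/2.

Answer: 3/2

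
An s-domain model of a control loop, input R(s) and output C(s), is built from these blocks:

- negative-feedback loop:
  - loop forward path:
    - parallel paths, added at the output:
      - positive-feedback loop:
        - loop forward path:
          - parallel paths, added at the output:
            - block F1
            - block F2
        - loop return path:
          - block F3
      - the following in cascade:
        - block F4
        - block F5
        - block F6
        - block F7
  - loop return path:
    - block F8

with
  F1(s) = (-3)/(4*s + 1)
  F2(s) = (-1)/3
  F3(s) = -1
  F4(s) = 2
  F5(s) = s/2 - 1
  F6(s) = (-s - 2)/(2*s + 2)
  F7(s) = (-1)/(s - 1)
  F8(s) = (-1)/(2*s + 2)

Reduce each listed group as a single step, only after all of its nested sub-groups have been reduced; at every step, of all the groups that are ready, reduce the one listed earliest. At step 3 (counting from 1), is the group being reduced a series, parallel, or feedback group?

Answer: series

Working:
(1) add F1, F2 (parallel)
(2) apply the feedback formula to (F1+F2), F3
(3) series reduction of F4, F5, F6, F7
(4) add [(F1+F2)/(1-(F1+F2)*F3)], (F4*F5*F6*F7) (parallel)
(5) collapse the loop (([(F1+F2)/(1-(F1+F2)*F3)]+(F4*F5*F6*F7)) forward, F8 return)
Step 3 collapses a series group.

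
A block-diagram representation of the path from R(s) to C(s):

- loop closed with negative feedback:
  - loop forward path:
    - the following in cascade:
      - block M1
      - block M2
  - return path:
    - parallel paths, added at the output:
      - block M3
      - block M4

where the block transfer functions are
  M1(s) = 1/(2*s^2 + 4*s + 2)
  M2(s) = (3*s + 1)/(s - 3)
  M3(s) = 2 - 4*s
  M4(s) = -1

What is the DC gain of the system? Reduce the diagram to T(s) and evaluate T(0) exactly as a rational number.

Reducing step by step:

Step 1 - reduce the series chain M1, M2 = (3*s + 1)/(2*s^3 - 2*s^2 - 10*s - 6)
Step 2 - add M3, M4 (parallel) = 1 - 4*s
Step 3 - feedback reduction of (M1*M2), (M3+M4) = (3*s + 1)/(2*s^3 - 14*s^2 - 11*s - 5)
That last expression is T(s); at s = 0 only the constant terms survive, so T(0) = 1/(-5) = -1/5.

Answer: -1/5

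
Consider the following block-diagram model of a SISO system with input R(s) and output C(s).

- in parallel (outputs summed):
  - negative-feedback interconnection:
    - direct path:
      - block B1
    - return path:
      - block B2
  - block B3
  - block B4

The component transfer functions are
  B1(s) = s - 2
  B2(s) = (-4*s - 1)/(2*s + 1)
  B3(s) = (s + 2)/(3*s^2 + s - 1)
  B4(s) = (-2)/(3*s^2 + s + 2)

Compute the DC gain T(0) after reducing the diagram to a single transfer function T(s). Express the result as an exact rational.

The answer is -11/3.

Reasoning:
[1] close the feedback loop around B1, B2, giving (-2*s^2 + 3*s + 2)/(4*s^2 - 9*s - 3)
[2] combine [B1/(1+B1*B2)], B3, B4 in parallel, giving (-18*s^6 + 27*s^5 + 5*s^4 + 12*s^3 + 18*s^2 - 64*s - 22)/(36*s^6 - 57*s^5 - 65*s^4 - 50*s^3 - 29*s^2 + 15*s + 6)
Step 2 gives the overall T(s). Then T(0) = -22/6 = -11/3.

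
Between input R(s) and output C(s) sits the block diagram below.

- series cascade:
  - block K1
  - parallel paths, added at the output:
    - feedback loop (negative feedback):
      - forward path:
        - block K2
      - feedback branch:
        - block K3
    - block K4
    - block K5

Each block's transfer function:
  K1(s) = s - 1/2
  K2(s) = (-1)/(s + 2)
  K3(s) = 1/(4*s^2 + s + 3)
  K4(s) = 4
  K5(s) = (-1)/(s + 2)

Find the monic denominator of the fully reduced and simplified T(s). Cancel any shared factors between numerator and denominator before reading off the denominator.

(1) close the feedback loop around K2, K3, giving (-4*s^2 - s - 3)/(4*s^3 + 9*s^2 + 5*s + 5)
(2) sum the parallel branches [K2/(1+K2*K3)], K4, K5, giving (16*s^4 + 60*s^3 + 74*s^2 + 50*s + 29)/(4*s^4 + 17*s^3 + 23*s^2 + 15*s + 10)
(3) combine K1, ([K2/(1+K2*K3)]+K4+K5) in series, giving (32*s^5 + 104*s^4 + 88*s^3 + 26*s^2 + 8*s - 29)/(8*s^4 + 34*s^3 + 46*s^2 + 30*s + 20)
T(s) is the step-3 result (common factors already cancelled). Leading coefficient of the denominator: 8. Divide through by 8 for the monic polynomial.

Answer: s^4 + 17*s^3/4 + 23*s^2/4 + 15*s/4 + 5/2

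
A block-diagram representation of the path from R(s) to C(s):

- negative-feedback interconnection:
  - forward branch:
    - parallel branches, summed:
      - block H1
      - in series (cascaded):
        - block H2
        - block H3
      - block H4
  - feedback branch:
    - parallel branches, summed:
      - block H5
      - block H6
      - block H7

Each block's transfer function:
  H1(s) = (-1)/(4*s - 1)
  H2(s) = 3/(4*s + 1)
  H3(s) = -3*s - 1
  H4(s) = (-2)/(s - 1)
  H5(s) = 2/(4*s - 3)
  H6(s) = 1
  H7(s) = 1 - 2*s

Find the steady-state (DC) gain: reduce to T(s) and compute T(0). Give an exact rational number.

Answer: 0

Working:
[1] series reduction of H2, H3 gives (-9*s - 3)/(4*s + 1)
[2] reduce the parallel group H1, (H2*H3), H4 gives (-36*s^3 - 3*s^2 + 9*s)/(16*s^3 - 16*s^2 - s + 1)
[3] reduce the parallel group H5, H6, H7 gives (-8*s^2 + 14*s - 4)/(4*s - 3)
[4] reduce the feedback loop with forward (H1+(H2*H3)+H4) and return (H5+H6+H7) gives (-144*s^4 + 96*s^3 + 45*s^2 - 27*s)/(288*s^5 - 416*s^4 - 82*s^3 + 182*s^2 - 29*s - 3)
The step-4 result is T(s). Setting s = 0: T(0) = 0/(-3) = 0.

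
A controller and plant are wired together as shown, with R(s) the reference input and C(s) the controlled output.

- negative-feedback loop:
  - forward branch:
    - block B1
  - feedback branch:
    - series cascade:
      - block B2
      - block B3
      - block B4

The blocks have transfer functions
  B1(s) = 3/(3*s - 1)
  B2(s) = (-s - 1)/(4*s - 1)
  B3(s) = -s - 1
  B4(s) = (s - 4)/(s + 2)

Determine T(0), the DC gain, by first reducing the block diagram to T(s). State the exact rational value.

Step 1. reduce the series chain B2, B3, B4 = (s^3 - 2*s^2 - 7*s - 4)/(4*s^2 + 7*s - 2)
Step 2. close the feedback loop around B1, (B2*B3*B4) = (12*s^2 + 21*s - 6)/(15*s^3 + 11*s^2 - 34*s - 10)
Evaluating the step-2 result (the overall T(s)) at s = 0 gives T(0) = -6/(-10) = 3/5.

Hence the answer: 3/5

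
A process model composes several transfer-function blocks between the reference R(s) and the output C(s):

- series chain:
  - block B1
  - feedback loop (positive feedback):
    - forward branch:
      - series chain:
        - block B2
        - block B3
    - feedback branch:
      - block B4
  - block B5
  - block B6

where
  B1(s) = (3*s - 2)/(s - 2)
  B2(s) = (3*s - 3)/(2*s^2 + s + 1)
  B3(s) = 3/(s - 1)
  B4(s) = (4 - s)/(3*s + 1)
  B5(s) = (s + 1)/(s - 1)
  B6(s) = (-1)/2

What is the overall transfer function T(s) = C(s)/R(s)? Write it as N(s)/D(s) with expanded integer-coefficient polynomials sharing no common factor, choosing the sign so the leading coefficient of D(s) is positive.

[1] cascade B2, B3 -> 9/(2*s^2 + s + 1)
[2] feedback reduction of (B2*B3), B4 -> (27*s + 9)/(6*s^3 + 5*s^2 + 13*s - 35)
[3] reduce the series chain B1, [(B2*B3)/(1-(B2*B3)*B4)], B5, B6: this yields T(s), and no further normalization is needed

Hence the answer: (-81*s^3 - 54*s^2 + 45*s + 18)/(12*s^5 - 26*s^4 + 20*s^3 - 128*s^2 + 262*s - 140)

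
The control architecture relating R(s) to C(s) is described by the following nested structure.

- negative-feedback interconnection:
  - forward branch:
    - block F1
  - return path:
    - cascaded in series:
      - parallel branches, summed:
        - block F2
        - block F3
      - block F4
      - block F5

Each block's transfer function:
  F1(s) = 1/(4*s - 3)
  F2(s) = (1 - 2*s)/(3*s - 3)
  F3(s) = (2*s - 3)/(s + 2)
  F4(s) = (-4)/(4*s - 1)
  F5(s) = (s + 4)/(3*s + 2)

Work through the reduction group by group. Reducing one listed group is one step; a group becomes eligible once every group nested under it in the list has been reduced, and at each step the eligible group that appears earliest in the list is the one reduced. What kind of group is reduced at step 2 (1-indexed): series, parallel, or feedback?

The answer is series.

Reasoning:
1. reduce the parallel group F2, F3
2. multiply (F2+F3), F4, F5 (series)
3. close the feedback loop around F1, ((F2+F3)*F4*F5)
At step 2 the group reduced is series.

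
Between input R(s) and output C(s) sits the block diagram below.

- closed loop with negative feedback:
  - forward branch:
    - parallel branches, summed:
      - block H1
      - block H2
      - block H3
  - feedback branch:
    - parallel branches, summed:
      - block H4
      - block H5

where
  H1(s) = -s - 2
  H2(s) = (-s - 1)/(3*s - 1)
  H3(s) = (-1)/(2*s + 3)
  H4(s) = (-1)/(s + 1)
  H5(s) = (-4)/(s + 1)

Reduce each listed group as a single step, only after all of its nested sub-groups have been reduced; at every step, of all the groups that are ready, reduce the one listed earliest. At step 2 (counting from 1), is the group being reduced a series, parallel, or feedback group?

The answer is parallel.

Reasoning:
Step 1: combine H1, H2, H3 in parallel
Step 2: combine H4, H5 in parallel
Step 3: apply the feedback formula to (H1+H2+H3), (H4+H5)
Step 2: parallel.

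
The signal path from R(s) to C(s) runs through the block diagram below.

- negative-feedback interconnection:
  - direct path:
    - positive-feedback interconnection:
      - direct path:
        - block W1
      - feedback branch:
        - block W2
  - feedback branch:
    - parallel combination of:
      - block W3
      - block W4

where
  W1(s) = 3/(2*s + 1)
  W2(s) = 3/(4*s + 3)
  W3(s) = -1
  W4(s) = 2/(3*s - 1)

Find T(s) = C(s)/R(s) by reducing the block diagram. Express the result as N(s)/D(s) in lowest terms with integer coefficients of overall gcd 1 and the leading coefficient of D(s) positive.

Reducing step by step:

1. apply the feedback formula to W1, W2 = (12*s + 9)/(8*s^2 + 10*s - 6)
2. add W3, W4 (parallel) = (3 - 3*s)/(3*s - 1)
3. close the feedback loop around [W1/(1-W1*W2)], (W3+W4) - this is the overall T(s), already in the required normalized form

Answer: (36*s^2 + 15*s - 9)/(24*s^3 - 14*s^2 - 19*s + 33)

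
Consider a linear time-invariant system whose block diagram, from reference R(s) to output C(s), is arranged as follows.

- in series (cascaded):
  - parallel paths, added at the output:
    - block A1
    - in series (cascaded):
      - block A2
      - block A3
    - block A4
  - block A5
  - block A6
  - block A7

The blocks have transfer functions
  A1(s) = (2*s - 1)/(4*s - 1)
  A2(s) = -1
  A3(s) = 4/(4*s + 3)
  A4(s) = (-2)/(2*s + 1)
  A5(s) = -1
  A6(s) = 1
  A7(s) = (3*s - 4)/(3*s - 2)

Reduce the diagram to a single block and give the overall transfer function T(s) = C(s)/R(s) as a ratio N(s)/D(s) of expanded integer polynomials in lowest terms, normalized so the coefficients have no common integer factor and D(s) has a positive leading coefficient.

First reduce the diagram to T(s).

Step 1: series reduction of A2, A3 = (-4)/(4*s + 3)
Step 2: add A1, (A2*A3), A4 (parallel) = (16*s^3 - 52*s^2 - 28*s + 7)/(32*s^3 + 32*s^2 + 2*s - 3)
Step 3: combine (A1+(A2*A3)+A4), A5, A6, A7 in series, which is the overall transfer function T(s) = C(s)/R(s) in lowest terms

Answer: (-48*s^4 + 220*s^3 - 124*s^2 - 133*s + 28)/(96*s^4 + 32*s^3 - 58*s^2 - 13*s + 6)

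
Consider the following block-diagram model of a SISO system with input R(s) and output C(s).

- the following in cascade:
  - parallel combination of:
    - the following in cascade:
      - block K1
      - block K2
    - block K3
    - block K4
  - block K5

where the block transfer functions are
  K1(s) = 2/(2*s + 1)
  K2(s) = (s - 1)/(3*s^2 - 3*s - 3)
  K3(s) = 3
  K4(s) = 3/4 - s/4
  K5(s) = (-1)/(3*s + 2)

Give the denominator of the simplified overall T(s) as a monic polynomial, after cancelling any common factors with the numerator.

First reduce the diagram to T(s).

Step 1: cascade K1, K2: (2*s - 2)/(6*s^3 - 3*s^2 - 9*s - 3)
Step 2: add (K1*K2), K3, K4 (parallel): (-6*s^4 + 93*s^3 - 36*s^2 - 124*s - 53)/(24*s^3 - 12*s^2 - 36*s - 12)
Step 3: combine ((K1*K2)+K3+K4), K5 in series: (6*s^4 - 93*s^3 + 36*s^2 + 124*s + 53)/(72*s^4 + 12*s^3 - 132*s^2 - 108*s - 24)
Step 3 gives the fully reduced T(s), with no common factor left to cancel. The denominator's leading coefficient is 72, so divide each of its coefficients by 72 to get the monic form.

Answer: s^4 + s^3/6 - 11*s^2/6 - 3*s/2 - 1/3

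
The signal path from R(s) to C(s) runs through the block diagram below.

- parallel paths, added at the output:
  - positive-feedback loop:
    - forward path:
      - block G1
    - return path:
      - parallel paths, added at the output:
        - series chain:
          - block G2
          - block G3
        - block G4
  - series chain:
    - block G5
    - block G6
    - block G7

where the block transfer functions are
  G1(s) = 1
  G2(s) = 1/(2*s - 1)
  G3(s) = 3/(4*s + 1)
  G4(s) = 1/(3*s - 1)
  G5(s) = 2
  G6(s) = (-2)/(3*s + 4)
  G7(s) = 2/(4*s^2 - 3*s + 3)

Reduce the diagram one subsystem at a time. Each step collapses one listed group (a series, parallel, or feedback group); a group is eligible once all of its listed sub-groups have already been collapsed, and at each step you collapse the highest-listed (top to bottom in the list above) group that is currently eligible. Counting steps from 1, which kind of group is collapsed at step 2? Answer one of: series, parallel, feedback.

1. reduce the series chain G2, G3
2. sum the parallel branches (G2*G3), G4
3. close the feedback loop around G1, ((G2*G3)+G4)
4. multiply G5, G6, G7 (series)
5. combine [G1/(1-G1*((G2*G3)+G4))], (G5*G6*G7) in parallel
At step 2 the group reduced is parallel.

Therefore the answer is parallel.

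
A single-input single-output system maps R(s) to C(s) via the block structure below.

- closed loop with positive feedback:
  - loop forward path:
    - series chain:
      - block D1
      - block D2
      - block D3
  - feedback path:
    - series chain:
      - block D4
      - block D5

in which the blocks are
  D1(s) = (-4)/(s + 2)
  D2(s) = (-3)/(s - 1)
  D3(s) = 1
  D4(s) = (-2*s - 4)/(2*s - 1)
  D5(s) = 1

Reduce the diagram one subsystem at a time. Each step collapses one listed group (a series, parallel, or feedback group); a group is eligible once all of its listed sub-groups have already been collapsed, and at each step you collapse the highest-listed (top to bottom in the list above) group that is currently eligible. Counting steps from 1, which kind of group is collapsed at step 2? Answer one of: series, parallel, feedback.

Answer: series

Working:
1. series reduction of D1, D2, D3
2. reduce the series chain D4, D5
3. collapse the loop ((D1*D2*D3) forward, (D4*D5) return)
So the answer for step 2 is series.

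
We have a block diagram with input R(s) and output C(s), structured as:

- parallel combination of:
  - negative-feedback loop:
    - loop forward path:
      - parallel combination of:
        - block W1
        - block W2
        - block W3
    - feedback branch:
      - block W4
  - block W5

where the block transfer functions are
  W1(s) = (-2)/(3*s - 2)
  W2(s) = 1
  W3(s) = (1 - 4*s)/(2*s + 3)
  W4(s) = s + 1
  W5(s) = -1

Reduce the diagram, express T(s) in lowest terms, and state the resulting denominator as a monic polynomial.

The answer is s^3 - 2*s^2 - s/2 + 10/3.

Reasoning:
Step 1: sum the parallel branches W1, W2, W3 = (-6*s^2 + 12*s - 14)/(6*s^2 + 5*s - 6)
Step 2: reduce the feedback loop with forward (W1+W2+W3) and return W4 = (6*s^2 - 12*s + 14)/(6*s^3 - 12*s^2 - 3*s + 20)
Step 3: parallel reduction of [(W1+W2+W3)/(1+(W1+W2+W3)*W4)], W5 = (-6*s^3 + 18*s^2 - 9*s - 6)/(6*s^3 - 12*s^2 - 3*s + 20)
The result of step 3 is T(s) in lowest terms. Its denominator has leading coefficient 6; dividing the denominator through by 6 makes it monic.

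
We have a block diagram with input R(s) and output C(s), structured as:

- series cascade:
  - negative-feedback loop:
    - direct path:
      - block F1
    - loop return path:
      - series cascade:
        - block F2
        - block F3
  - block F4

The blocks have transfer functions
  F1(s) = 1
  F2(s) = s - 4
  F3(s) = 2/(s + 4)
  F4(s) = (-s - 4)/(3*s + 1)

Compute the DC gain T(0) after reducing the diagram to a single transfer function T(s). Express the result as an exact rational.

First reduce the diagram to T(s).

Step 1 - cascade F2, F3; result (2*s - 8)/(s + 4)
Step 2 - feedback reduction of F1, (F2*F3); result (s + 4)/(3*s - 4)
Step 3 - multiply [F1/(1+F1*(F2*F3))], F4 (series); result (-s^2 - 8*s - 16)/(9*s^2 - 9*s - 4)
Step 3 gives the overall T(s). Then T(0) = -16/(-4) = 4.

Answer: 4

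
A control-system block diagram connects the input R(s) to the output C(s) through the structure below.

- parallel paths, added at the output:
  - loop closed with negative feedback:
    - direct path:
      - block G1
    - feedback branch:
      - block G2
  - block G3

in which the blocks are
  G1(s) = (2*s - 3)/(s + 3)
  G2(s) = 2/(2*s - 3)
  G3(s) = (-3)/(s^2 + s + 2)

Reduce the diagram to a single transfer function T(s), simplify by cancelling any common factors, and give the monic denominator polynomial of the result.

Answer: s^3 + 6*s^2 + 7*s + 10

Working:
Step 1: apply the feedback formula to G1, G2: (2*s - 3)/(s + 5)
Step 2: sum the parallel branches [G1/(1+G1*G2)], G3: (2*s^3 - s^2 - 2*s - 21)/(s^3 + 6*s^2 + 7*s + 10)
The result of step 2 is T(s) in lowest terms. Its denominator already has leading coefficient 1, so it is monic as it stands.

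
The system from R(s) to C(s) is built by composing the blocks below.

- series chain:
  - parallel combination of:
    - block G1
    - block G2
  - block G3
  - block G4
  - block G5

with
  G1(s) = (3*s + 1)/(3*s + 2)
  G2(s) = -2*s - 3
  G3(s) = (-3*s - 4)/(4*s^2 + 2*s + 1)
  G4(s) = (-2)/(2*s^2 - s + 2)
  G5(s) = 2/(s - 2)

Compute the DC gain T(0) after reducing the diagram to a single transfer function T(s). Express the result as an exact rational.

Reducing step by step:

Step 1: combine G1, G2 in parallel, giving (-6*s^2 - 10*s - 5)/(3*s + 2)
Step 2: reduce the series chain (G1+G2), G3, G4, G5, giving (-72*s^3 - 216*s^2 - 220*s - 80)/(24*s^6 - 32*s^5 - 8*s^4 - 23*s^3 - 38*s^2 - 20*s - 8)
Step 2 gives the overall T(s). Then T(0) = -80/(-8) = 10.

Answer: 10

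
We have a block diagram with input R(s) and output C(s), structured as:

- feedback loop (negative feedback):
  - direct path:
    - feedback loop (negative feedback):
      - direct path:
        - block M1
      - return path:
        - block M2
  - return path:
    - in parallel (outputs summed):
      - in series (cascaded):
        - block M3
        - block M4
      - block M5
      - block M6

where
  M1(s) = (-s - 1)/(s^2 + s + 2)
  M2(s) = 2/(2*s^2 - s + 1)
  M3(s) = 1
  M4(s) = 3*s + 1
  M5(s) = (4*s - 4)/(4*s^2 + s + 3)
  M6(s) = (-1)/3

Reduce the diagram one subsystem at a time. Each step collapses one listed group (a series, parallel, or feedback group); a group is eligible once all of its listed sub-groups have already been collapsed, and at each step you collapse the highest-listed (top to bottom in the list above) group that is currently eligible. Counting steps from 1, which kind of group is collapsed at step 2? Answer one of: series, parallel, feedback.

1. collapse the loop (M1 forward, M2 return)
2. reduce the series chain M3, M4
3. parallel reduction of (M3*M4), M5, M6
4. feedback reduction of [M1/(1+M1*M2)], ((M3*M4)+M5+M6)
The group at step 2 is a series group.

Hence the answer: series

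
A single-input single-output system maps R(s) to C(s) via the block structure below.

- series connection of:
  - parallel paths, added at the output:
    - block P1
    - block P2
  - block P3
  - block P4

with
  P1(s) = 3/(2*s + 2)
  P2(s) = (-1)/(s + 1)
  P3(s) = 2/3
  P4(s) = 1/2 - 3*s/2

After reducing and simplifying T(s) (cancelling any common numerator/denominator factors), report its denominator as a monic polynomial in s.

[1] add P1, P2 (parallel); result 1/(2*s + 2)
[2] cascade (P1+P2), P3, P4; result (1 - 3*s)/(6*s + 6)
That last expression is T(s), already simplified. Scaling its denominator by 1/6 (the reciprocal of the leading coefficient) yields the monic denominator.

Answer: s + 1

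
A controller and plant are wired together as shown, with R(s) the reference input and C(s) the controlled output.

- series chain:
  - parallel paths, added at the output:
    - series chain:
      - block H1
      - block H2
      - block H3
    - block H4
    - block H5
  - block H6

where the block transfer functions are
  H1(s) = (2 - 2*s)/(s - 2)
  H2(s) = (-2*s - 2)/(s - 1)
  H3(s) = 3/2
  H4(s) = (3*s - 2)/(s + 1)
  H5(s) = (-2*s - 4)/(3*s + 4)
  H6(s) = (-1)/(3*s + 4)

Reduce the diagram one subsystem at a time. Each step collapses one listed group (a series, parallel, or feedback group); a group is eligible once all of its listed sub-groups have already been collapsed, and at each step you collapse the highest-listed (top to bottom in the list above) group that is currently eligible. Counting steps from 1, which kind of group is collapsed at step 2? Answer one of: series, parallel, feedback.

Step 1 - cascade H1, H2, H3
Step 2 - add (H1*H2*H3), H4, H5 (parallel)
Step 3 - series reduction of ((H1*H2*H3)+H4+H5), H6
At step 2 the group reduced is parallel.

Answer: parallel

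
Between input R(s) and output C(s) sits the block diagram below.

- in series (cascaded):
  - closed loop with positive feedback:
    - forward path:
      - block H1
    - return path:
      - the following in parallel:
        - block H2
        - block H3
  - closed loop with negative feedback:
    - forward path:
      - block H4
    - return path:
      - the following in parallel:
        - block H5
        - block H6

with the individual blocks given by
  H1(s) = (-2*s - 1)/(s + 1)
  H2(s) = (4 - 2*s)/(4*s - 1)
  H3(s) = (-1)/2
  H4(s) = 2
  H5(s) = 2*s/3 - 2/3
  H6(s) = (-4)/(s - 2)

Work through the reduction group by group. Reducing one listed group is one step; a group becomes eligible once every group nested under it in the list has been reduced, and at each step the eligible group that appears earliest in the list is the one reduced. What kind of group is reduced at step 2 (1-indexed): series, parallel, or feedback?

[1] add H2, H3 (parallel)
[2] collapse the loop (H1 forward, (H2+H3) return)
[3] reduce the parallel group H5, H6
[4] close the feedback loop around H4, (H5+H6)
[5] series reduction of [H1/(1-H1*(H2+H3))], [H4/(1+H4*(H5+H6))]
Step 2 collapses a feedback group.

Answer: feedback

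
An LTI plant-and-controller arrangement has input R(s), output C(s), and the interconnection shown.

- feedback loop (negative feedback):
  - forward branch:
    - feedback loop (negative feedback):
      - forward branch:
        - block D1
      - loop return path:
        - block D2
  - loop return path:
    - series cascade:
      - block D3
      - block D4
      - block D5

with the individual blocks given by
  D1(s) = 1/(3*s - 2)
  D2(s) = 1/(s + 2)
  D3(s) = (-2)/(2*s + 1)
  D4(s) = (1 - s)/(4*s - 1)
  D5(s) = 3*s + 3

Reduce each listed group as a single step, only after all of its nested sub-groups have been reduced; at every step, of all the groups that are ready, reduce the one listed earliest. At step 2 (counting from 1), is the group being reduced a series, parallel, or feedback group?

Step 1: apply the feedback formula to D1, D2
Step 2: series reduction of D3, D4, D5
Step 3: collapse the loop ([D1/(1+D1*D2)] forward, (D3*D4*D5) return)
The group at step 2 is a series group.

Therefore the answer is series.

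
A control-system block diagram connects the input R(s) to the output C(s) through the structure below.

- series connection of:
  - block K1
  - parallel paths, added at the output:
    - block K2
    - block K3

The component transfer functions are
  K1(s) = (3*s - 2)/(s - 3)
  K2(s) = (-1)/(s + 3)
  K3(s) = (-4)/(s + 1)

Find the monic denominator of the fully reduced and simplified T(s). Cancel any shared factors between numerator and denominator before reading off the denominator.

Step 1 - sum the parallel branches K2, K3, giving (-5*s - 13)/(s^2 + 4*s + 3)
Step 2 - series reduction of K1, (K2+K3), giving (-15*s^2 - 29*s + 26)/(s^3 + s^2 - 9*s - 9)
No further cancellation is possible in the step-2 result, so that is T(s). Its denominator is already monic.

Final answer: s^3 + s^2 - 9*s - 9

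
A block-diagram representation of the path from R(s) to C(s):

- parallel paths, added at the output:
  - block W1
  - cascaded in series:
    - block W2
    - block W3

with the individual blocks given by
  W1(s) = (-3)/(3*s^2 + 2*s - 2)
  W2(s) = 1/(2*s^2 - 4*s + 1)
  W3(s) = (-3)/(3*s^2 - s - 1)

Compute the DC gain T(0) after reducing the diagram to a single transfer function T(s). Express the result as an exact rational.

Answer: 9/2

Working:
1. cascade W2, W3, giving (-3)/(6*s^4 - 14*s^3 + 5*s^2 + 3*s - 1)
2. sum the parallel branches W1, (W2*W3), giving (-18*s^4 + 42*s^3 - 24*s^2 - 15*s + 9)/(18*s^6 - 30*s^5 - 25*s^4 + 47*s^3 - 7*s^2 - 8*s + 2)
Evaluating the step-2 result (the overall T(s)) at s = 0 gives T(0) = 9/2.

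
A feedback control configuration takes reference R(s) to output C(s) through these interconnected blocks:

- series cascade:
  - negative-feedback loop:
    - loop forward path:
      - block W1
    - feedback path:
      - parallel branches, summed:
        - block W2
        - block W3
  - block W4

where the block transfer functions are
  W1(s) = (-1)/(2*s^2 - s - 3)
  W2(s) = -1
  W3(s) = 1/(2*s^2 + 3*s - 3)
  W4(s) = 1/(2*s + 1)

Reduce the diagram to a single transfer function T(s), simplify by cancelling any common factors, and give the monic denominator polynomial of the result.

Step 1 - parallel reduction of W2, W3; result (-2*s^2 - 3*s + 4)/(2*s^2 + 3*s - 3)
Step 2 - reduce the feedback loop with forward W1 and return (W2+W3); result (-2*s^2 - 3*s + 3)/(4*s^4 + 4*s^3 - 13*s^2 - 3*s + 5)
Step 3 - series reduction of [W1/(1+W1*(W2+W3))], W4; result (-2*s^2 - 3*s + 3)/(8*s^5 + 12*s^4 - 22*s^3 - 19*s^2 + 7*s + 5)
No further cancellation is possible in the step-3 result, so that is T(s). Its denominator becomes monic after dividing by the leading coefficient 8.

Therefore the answer is s^5 + 3*s^4/2 - 11*s^3/4 - 19*s^2/8 + 7*s/8 + 5/8.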